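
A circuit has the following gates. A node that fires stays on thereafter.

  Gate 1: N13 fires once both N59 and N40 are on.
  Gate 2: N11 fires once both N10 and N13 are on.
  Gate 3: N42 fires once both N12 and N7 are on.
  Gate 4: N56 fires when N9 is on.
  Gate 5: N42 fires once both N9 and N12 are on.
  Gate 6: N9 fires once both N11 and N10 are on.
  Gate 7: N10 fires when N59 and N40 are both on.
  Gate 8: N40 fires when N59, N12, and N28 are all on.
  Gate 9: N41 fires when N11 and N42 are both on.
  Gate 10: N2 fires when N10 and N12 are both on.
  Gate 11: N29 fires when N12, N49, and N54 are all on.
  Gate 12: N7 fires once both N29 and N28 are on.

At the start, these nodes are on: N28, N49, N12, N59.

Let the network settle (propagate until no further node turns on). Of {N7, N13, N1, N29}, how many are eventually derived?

N59, N12, and N28 are on, so N40 fires (Gate 8).
Gate 1: N59 and N40 on → N13 on.
N7 would need N29 and N28 (Gate 12), but N29 never turns on.
N13: reached.
No rule produces N1, and it is not given.
N29 would need N12, N49, and N54 (Gate 11), but N54 never turns on.
Reached: N13 — 1 of the 4.

1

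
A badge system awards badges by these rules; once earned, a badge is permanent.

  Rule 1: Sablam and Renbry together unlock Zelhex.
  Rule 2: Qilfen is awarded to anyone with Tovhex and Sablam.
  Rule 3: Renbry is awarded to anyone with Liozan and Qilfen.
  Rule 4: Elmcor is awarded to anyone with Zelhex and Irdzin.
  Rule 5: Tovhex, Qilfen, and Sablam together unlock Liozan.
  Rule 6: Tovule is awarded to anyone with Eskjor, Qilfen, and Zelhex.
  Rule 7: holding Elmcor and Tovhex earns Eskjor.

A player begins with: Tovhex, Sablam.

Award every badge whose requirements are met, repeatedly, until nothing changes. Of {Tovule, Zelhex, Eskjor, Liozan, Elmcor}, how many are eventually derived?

With Tovhex and Sablam, Qilfen is earned (Rule 2).
With Tovhex, Qilfen, and Sablam, Liozan is earned (Rule 5).
With Liozan and Qilfen, Renbry is earned (Rule 3).
With Sablam and Renbry, Zelhex is earned (Rule 1).
Tovule would need Eskjor, Qilfen, and Zelhex (Rule 6), but Eskjor is never earned.
Zelhex: reached.
Eskjor would need Elmcor and Tovhex (Rule 7), but Elmcor is never earned.
Liozan: reached.
Elmcor would need Zelhex and Irdzin (Rule 4), but Irdzin is never earned.
Reached: Zelhex and Liozan — 2 of the 5.

2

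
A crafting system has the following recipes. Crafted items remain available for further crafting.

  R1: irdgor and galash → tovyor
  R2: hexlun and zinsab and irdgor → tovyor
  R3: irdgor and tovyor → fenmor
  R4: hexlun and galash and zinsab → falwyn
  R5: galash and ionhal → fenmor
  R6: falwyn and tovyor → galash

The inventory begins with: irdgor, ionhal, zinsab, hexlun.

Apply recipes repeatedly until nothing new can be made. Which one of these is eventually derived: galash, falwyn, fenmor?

hexlun and zinsab and irdgor → tovyor (R2).
irdgor and tovyor → fenmor (R3).
galash would need falwyn and tovyor (R6), but falwyn is never obtained. falwyn would need hexlun, galash, and zinsab (R4), but galash is never obtained.

fenmor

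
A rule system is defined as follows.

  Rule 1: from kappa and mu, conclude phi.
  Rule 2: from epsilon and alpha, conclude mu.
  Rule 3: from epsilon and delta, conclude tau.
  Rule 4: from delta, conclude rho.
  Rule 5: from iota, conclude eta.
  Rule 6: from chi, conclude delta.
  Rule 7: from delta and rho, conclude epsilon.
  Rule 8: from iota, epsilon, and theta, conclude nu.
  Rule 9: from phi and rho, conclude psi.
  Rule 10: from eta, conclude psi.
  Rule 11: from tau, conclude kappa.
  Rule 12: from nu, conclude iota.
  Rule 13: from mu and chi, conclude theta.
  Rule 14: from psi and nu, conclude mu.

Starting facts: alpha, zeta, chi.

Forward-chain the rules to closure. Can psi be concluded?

Yes

From chi, Rule 6 gives delta.
delta holds, so rho follows (Rule 4).
delta and rho hold, so epsilon follows (Rule 7).
epsilon and alpha hold, so mu follows (Rule 2).
epsilon and delta hold, so tau follows (Rule 3).
From tau, Rule 11 gives kappa.
kappa and mu hold, so phi follows (Rule 1).
From phi and rho, Rule 9 gives psi.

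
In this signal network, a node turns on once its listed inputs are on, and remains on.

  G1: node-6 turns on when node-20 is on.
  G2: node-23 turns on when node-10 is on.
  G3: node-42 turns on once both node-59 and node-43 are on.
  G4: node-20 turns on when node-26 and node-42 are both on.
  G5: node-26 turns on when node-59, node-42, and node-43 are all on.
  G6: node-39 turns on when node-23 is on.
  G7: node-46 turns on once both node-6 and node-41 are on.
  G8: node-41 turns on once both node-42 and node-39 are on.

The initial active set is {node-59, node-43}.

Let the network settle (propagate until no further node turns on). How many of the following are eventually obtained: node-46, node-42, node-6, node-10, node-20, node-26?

node-59 and node-43 are on, so node-42 turns on (G3).
G5: node-59, node-42, and node-43 on → node-26 on.
G4: node-26 and node-42 on → node-20 on.
node-20 is on, so node-6 turns on (G1).
node-46 would need node-6 and node-41 (G7), but node-41 never turns on.
node-42: reached.
node-6: reached.
No rule produces node-10, and it is not given.
node-20: reached.
node-26: reached.
Reached: node-42, node-6, node-20, and node-26 — 4 of the 6.

4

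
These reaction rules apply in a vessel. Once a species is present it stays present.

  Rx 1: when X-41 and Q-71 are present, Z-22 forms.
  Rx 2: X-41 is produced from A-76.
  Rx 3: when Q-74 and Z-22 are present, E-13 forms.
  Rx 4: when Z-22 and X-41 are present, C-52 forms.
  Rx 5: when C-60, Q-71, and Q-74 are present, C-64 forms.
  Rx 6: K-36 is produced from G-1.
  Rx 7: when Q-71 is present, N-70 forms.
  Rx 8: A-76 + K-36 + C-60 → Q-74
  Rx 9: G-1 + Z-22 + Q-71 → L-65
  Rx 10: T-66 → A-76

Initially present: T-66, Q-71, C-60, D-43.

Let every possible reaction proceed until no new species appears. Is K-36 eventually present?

K-36 would need G-1 (Rx 6), but G-1 never forms.

No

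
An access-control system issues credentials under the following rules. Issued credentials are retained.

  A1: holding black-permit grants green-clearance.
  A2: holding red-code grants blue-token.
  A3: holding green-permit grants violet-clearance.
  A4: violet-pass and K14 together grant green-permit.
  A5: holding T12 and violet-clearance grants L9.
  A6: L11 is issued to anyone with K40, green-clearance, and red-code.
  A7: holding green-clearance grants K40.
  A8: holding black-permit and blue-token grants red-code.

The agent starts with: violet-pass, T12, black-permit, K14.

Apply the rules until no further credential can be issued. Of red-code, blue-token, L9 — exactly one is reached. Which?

L9

Holding violet-pass and K14 grants green-permit (A4).
Holding green-permit grants violet-clearance (A3).
Holding T12 and violet-clearance grants L9 (A5).
blue-token would need red-code (A2), but red-code is never granted. red-code would need black-permit and blue-token (A8), but blue-token is never granted.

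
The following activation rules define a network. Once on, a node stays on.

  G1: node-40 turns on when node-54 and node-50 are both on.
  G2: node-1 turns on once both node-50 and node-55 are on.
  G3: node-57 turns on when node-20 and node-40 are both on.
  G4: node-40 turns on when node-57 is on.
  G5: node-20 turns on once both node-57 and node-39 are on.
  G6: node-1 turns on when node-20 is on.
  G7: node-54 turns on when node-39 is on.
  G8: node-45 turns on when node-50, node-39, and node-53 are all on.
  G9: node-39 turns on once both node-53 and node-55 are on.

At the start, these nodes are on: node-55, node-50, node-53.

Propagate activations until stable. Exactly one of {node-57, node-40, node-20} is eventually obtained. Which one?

node-40

G9: node-53 and node-55 on → node-39 on.
node-39 is on, so node-54 turns on (G7).
node-54 and node-50 are on, so node-40 turns on (G1).
node-57 would need node-20 and node-40 (G3), but node-20 never turns on. node-20 would need node-57 and node-39 (G5), but node-57 never turns on.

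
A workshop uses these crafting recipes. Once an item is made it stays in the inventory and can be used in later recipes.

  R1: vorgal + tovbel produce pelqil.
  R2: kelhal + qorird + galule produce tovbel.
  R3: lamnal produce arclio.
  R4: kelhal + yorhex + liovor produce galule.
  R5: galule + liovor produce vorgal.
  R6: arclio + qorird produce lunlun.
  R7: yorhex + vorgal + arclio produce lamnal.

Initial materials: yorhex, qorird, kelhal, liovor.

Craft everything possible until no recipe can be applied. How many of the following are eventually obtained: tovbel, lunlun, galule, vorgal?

3

Using R4, kelhal, yorhex, and liovor make galule.
Using R2, kelhal, qorird, and galule make tovbel.
galule + liovor → vorgal (R5).
tovbel: reached.
lunlun would need arclio and qorird (R6), but arclio is never obtained.
galule: reached.
vorgal: reached.
Reached: tovbel, galule, and vorgal — 3 of the 4.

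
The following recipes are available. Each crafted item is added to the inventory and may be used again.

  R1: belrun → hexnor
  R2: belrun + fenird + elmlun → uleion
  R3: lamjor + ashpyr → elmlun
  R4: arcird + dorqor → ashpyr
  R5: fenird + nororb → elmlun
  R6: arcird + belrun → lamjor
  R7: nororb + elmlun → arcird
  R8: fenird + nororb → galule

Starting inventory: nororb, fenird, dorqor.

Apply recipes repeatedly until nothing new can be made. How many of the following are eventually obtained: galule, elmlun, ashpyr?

fenird + nororb → galule (R8).
fenird + nororb → elmlun (R5).
nororb + elmlun → arcird (R7).
arcird + dorqor → ashpyr (R4).
galule: reached.
elmlun: reached.
ashpyr: reached.
All 3 are reached.

3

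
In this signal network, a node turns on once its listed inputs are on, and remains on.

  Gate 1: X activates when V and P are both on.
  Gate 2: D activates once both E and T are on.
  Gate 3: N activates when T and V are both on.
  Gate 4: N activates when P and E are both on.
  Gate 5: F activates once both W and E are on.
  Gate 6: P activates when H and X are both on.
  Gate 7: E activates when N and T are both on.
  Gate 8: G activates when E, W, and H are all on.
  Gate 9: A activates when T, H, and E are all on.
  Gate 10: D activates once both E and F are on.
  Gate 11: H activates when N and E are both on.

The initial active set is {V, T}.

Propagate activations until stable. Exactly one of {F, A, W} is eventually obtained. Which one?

A

Gate 3: T and V on → N on.
Gate 7: N and T on → E on.
Gate 11: N and E on → H on.
Gate 9: T, H, and E on → A on.
F would need W and E (Gate 5), but W never turns on. No rule produces W, and it is not given.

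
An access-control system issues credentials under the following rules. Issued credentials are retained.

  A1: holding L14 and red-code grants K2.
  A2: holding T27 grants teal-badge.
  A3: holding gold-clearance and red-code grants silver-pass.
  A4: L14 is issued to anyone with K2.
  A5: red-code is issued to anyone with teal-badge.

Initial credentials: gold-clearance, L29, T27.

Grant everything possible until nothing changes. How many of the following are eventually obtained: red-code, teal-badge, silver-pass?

3

Holding T27 grants teal-badge (A2).
Holding teal-badge grants red-code (A5).
Holding gold-clearance and red-code grants silver-pass (A3).
red-code: reached.
teal-badge: reached.
silver-pass: reached.
All 3 are reached.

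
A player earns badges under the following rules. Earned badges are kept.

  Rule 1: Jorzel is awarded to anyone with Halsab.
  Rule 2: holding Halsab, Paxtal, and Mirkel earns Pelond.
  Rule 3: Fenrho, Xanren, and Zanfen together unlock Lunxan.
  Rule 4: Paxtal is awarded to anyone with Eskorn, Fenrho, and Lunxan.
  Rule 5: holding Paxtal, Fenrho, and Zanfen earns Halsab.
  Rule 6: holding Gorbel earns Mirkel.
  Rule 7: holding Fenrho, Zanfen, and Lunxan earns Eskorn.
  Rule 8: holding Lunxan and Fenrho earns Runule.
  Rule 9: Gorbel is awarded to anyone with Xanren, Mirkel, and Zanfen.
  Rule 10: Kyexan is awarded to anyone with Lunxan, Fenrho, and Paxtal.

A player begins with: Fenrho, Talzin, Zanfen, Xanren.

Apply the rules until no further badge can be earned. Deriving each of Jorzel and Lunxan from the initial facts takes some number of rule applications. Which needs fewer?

Lunxan

Lunxan: With Fenrho, Xanren, and Zanfen, Lunxan is earned (Rule 3). [1 rule application]
Jorzel: With Fenrho, Xanren, and Zanfen, Lunxan is earned (Rule 3). With Fenrho, Zanfen, and Lunxan, Eskorn is earned (Rule 7). With Eskorn, Fenrho, and Lunxan, Paxtal is earned (Rule 4). With Paxtal, Fenrho, and Zanfen, Halsab is earned (Rule 5). With Halsab, Jorzel is earned (Rule 1). [5 rule applications]
Lunxan needs fewer.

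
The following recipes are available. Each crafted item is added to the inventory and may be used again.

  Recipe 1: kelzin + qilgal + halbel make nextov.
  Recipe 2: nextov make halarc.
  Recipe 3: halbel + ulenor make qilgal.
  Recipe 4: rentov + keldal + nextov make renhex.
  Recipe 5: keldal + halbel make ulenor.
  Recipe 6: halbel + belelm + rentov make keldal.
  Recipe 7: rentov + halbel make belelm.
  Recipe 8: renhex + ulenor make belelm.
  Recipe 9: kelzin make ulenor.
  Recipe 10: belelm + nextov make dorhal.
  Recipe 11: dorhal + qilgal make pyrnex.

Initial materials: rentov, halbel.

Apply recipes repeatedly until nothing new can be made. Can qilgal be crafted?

rentov + halbel → belelm (Recipe 7).
Using Recipe 6, halbel, belelm, and rentov make keldal.
keldal + halbel → ulenor (Recipe 5).
Using Recipe 3, halbel and ulenor make qilgal.

Yes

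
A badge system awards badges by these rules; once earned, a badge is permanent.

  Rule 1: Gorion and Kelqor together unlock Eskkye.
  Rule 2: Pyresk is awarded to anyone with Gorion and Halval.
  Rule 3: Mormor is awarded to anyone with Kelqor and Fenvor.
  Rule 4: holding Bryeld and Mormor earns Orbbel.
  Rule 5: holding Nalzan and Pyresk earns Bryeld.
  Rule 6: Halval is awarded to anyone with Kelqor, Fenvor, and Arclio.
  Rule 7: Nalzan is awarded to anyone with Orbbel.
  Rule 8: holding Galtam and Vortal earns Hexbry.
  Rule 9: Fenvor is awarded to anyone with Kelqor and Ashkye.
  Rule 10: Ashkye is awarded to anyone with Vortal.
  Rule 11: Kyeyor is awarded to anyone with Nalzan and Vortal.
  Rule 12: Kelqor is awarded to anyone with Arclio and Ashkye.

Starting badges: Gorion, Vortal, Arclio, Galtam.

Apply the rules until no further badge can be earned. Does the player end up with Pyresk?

With Vortal, Ashkye is earned (Rule 10).
With Arclio and Ashkye, Kelqor is earned (Rule 12).
With Kelqor and Ashkye, Fenvor is earned (Rule 9).
With Kelqor, Fenvor, and Arclio, Halval is earned (Rule 6).
With Gorion and Halval, Pyresk is earned (Rule 2).

Yes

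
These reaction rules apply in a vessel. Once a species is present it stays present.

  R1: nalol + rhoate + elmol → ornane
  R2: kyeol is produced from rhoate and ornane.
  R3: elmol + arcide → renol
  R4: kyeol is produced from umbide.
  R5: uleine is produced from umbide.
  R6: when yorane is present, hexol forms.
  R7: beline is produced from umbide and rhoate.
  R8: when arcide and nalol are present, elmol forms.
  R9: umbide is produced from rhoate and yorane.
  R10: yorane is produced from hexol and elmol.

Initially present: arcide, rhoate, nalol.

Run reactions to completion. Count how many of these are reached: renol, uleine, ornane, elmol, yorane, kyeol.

4

arcide and nalol present → elmol forms (R8).
nalol, rhoate, and elmol present → ornane forms (R1).
elmol and arcide present → renol forms (R3).
rhoate and ornane present → kyeol forms (R2).
renol: reached.
uleine would need umbide (R5), but umbide never forms.
ornane: reached.
elmol: reached.
yorane would need hexol and elmol (R10), but hexol never forms.
kyeol: reached.
Reached: renol, ornane, elmol, and kyeol — 4 of the 6.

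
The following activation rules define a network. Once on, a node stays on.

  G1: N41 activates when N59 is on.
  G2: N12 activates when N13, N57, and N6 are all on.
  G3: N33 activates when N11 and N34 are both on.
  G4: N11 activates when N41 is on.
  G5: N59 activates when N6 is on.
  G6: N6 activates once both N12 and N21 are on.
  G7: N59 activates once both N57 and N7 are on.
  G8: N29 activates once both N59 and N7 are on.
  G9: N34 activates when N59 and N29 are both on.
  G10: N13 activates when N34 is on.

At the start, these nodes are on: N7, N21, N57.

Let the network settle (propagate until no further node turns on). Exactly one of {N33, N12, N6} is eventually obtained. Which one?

N33

G7: N57 and N7 on → N59 on.
G8: N59 and N7 on → N29 on.
G1: N59 on → N41 on.
G9: N59 and N29 on → N34 on.
G4: N41 on → N11 on.
N11 and N34 are on, so N33 activates (G3).
N12 would need N13, N57, and N6 (G2), but N6 never turns on. N6 would need N12 and N21 (G6), but N12 never turns on.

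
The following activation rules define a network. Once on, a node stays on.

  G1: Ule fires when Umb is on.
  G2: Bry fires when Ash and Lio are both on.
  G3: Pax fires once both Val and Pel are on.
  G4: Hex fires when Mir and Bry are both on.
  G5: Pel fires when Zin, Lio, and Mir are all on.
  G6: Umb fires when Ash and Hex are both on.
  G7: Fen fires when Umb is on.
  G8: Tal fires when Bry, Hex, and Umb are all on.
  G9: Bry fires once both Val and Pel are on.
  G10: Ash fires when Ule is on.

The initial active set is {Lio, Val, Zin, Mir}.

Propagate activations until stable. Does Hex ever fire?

G5: Zin, Lio, and Mir on → Pel on.
Val and Pel are on, so Bry fires (G9).
G4: Mir and Bry on → Hex on.

Yes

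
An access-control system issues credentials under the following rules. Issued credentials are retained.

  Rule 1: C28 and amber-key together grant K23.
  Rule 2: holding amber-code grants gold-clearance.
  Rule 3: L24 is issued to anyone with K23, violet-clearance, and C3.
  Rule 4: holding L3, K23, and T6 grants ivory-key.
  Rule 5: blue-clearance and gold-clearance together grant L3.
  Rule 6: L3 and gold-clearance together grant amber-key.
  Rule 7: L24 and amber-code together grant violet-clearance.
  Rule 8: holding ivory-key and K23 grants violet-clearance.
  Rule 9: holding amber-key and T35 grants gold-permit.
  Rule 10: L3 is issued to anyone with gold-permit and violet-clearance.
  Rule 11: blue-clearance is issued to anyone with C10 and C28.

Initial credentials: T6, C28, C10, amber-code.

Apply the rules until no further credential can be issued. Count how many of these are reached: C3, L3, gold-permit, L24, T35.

1

Holding amber-code grants gold-clearance (Rule 2).
Holding C10 and C28 grants blue-clearance (Rule 11).
Holding blue-clearance and gold-clearance grants L3 (Rule 5).
No rule produces C3, and it is not given.
L3: reached.
gold-permit would need amber-key and T35 (Rule 9), but T35 is never granted.
L24 would need K23, violet-clearance, and C3 (Rule 3), but C3 is never granted.
No rule produces T35, and it is not given.
Reached: L3 — 1 of the 5.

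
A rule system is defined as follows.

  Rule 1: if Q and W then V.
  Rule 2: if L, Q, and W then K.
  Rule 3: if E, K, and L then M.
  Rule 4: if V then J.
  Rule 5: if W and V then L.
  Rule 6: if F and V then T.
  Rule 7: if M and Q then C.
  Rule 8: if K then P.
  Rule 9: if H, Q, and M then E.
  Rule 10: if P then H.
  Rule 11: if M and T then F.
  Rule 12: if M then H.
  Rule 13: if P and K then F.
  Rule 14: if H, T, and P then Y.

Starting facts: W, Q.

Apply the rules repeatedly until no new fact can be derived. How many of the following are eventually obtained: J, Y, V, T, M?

4

Q and W hold, so V follows (Rule 1).
V holds, so J follows (Rule 4).
W and V hold, so L follows (Rule 5).
L, Q, and W hold, so K follows (Rule 2).
From K, Rule 8 gives P.
From P and K, Rule 13 gives F.
From P, Rule 10 gives H.
F and V hold, so T follows (Rule 6).
From H, T, and P, Rule 14 gives Y.
J: reached.
Y: reached.
V: reached.
T: reached.
M would need E, K, and L (Rule 3), but E is never established.
Reached: J, Y, V, and T — 4 of the 5.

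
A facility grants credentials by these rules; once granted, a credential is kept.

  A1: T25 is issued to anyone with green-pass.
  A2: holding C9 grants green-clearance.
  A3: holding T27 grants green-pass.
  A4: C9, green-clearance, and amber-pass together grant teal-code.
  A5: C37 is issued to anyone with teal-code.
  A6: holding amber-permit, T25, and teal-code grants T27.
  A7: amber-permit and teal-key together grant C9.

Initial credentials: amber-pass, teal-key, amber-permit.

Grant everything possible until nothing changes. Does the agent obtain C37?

Holding amber-permit and teal-key grants C9 (A7).
Holding C9 grants green-clearance (A2).
Holding C9, green-clearance, and amber-pass grants teal-code (A4).
Holding teal-code grants C37 (A5).

Yes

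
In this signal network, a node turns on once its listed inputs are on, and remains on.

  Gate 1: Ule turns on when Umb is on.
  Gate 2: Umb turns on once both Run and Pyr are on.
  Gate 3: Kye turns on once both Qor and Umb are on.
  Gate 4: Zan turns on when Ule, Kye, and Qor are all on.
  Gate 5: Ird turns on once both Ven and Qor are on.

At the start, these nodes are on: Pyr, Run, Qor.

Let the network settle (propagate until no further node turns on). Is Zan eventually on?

Run and Pyr are on, so Umb turns on (Gate 2).
Qor and Umb are on, so Kye turns on (Gate 3).
Gate 1: Umb on → Ule on.
Ule, Kye, and Qor are on, so Zan turns on (Gate 4).

Yes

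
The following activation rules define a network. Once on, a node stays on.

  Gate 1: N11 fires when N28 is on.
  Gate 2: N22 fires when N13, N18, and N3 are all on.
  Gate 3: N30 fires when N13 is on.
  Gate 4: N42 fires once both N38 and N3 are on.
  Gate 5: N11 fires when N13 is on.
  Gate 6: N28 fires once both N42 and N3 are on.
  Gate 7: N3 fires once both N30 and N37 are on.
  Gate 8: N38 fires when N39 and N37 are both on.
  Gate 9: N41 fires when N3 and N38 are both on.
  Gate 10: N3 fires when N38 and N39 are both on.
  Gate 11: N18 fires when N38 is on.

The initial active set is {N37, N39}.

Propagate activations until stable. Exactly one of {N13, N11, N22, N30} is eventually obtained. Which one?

N39 and N37 are on, so N38 fires (Gate 8).
N38 and N39 are on, so N3 fires (Gate 10).
Gate 4: N38 and N3 on → N42 on.
N42 and N3 are on, so N28 fires (Gate 6).
N28 is on, so N11 fires (Gate 1).
N22 would need N13, N18, and N3 (Gate 2), but N13 never turns on. No rule produces N13, and it is not given. N30 would need N13 (Gate 3), but N13 never turns on.

N11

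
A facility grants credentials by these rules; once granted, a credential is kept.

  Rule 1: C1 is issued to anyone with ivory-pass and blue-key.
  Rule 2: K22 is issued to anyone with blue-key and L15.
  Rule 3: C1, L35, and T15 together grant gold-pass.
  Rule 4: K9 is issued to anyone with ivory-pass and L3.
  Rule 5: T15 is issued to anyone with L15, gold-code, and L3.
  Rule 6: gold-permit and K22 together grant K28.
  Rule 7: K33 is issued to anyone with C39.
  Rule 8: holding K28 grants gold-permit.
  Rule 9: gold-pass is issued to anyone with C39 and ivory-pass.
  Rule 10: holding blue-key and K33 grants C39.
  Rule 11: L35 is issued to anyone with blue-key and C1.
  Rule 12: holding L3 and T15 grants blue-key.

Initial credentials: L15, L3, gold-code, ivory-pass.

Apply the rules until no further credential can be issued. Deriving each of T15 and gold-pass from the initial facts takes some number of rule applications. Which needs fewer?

T15

T15: Holding L15, gold-code, and L3 grants T15 (Rule 5). [1 rule application]
gold-pass: Holding L15, gold-code, and L3 grants T15 (Rule 5). Holding L3 and T15 grants blue-key (Rule 12). Holding ivory-pass and blue-key grants C1 (Rule 1). Holding blue-key and C1 grants L35 (Rule 11). Holding C1, L35, and T15 grants gold-pass (Rule 3). [5 rule applications]
T15 needs fewer.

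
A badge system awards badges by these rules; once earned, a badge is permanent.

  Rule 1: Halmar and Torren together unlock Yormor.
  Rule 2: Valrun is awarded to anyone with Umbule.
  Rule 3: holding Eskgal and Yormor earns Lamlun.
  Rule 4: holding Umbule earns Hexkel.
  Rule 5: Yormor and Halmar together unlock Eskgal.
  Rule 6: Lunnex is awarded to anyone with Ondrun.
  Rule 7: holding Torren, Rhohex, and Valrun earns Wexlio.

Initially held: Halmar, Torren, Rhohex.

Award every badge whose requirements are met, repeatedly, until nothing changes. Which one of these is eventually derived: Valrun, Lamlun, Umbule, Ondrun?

Lamlun

With Halmar and Torren, Yormor is earned (Rule 1).
With Yormor and Halmar, Eskgal is earned (Rule 5).
With Eskgal and Yormor, Lamlun is earned (Rule 3).
No rule produces Umbule, and it is not given. No rule produces Ondrun, and it is not given. Valrun would need Umbule (Rule 2), but Umbule is never earned.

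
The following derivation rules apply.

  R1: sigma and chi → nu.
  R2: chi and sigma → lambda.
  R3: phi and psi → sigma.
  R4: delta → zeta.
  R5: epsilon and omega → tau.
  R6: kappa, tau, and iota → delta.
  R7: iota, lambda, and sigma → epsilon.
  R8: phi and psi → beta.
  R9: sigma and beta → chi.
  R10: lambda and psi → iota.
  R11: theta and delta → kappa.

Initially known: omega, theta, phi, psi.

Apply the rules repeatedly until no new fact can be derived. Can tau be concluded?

From phi and psi, R3 gives sigma.
From phi and psi, R8 gives beta.
From sigma and beta, R9 gives chi.
From chi and sigma, R2 gives lambda.
lambda and psi hold, so iota follows (R10).
From iota, lambda, and sigma, R7 gives epsilon.
epsilon and omega hold, so tau follows (R5).

Yes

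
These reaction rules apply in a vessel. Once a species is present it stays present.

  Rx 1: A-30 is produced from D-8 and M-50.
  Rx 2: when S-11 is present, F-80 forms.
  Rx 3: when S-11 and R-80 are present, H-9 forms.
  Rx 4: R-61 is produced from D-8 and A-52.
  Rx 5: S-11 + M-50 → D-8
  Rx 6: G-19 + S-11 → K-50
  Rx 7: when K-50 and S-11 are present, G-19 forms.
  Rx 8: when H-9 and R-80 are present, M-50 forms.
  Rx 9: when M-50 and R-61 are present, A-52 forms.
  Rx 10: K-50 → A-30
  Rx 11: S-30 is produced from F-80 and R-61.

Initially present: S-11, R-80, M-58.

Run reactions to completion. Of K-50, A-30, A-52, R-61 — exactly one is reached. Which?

S-11 and R-80 present → H-9 forms (Rx 3).
H-9 and R-80 present → M-50 forms (Rx 8).
S-11 and M-50 present → D-8 forms (Rx 5).
D-8 and M-50 present → A-30 forms (Rx 1).
R-61 would need D-8 and A-52 (Rx 4), but A-52 never forms. A-52 would need M-50 and R-61 (Rx 9), but R-61 never forms. K-50 would need G-19 and S-11 (Rx 6), but G-19 never forms.

A-30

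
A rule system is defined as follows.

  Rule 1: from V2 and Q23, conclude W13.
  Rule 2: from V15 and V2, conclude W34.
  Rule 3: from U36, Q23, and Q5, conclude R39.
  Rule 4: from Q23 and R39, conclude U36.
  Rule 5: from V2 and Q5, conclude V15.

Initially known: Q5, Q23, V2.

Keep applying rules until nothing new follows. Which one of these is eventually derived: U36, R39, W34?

V2 and Q5 hold, so V15 follows (Rule 5).
From V15 and V2, Rule 2 gives W34.
U36 would need Q23 and R39 (Rule 4), but R39 is never established. R39 would need U36, Q23, and Q5 (Rule 3), but U36 is never established.

W34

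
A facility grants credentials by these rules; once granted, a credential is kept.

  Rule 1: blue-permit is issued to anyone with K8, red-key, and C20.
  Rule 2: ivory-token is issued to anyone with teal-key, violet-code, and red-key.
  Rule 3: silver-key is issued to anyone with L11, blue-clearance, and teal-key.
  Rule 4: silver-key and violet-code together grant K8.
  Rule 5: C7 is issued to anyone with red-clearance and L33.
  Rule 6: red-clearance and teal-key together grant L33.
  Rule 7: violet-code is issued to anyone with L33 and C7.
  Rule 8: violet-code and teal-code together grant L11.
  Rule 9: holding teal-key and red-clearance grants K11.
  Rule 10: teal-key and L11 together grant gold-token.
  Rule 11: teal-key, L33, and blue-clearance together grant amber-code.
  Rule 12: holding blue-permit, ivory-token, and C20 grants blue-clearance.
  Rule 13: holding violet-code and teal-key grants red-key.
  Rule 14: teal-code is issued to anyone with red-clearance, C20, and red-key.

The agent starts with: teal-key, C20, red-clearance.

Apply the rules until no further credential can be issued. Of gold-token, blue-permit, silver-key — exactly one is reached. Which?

gold-token

Holding red-clearance and teal-key grants L33 (Rule 6).
Holding red-clearance and L33 grants C7 (Rule 5).
Holding L33 and C7 grants violet-code (Rule 7).
Holding violet-code and teal-key grants red-key (Rule 13).
Holding red-clearance, C20, and red-key grants teal-code (Rule 14).
Holding violet-code and teal-code grants L11 (Rule 8).
Holding teal-key and L11 grants gold-token (Rule 10).
silver-key would need L11, blue-clearance, and teal-key (Rule 3), but blue-clearance is never granted. blue-permit would need K8, red-key, and C20 (Rule 1), but K8 is never granted.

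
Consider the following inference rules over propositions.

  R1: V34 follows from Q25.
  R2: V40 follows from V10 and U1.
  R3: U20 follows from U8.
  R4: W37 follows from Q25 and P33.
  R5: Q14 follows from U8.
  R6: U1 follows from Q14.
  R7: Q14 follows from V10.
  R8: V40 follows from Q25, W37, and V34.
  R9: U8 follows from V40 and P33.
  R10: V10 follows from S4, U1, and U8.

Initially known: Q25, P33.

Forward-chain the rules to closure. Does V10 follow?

No

V10 would need S4, U1, and U8 (R10), but S4 is never established.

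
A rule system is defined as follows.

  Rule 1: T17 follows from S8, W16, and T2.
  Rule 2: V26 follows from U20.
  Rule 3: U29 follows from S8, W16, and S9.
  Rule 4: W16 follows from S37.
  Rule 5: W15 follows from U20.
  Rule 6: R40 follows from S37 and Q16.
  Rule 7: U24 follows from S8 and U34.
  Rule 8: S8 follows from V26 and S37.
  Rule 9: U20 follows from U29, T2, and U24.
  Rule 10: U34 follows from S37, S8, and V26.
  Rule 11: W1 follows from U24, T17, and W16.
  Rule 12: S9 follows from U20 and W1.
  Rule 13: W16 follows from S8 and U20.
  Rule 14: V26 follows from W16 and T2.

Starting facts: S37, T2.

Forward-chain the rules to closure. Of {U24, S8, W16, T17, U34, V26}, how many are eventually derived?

6

S37 holds, so W16 follows (Rule 4).
W16 and T2 hold, so V26 follows (Rule 14).
V26 and S37 hold, so S8 follows (Rule 8).
S37, S8, and V26 hold, so U34 follows (Rule 10).
S8, W16, and T2 hold, so T17 follows (Rule 1).
From S8 and U34, Rule 7 gives U24.
U24: reached.
S8: reached.
W16: reached.
T17: reached.
U34: reached.
V26: reached.
All 6 are reached.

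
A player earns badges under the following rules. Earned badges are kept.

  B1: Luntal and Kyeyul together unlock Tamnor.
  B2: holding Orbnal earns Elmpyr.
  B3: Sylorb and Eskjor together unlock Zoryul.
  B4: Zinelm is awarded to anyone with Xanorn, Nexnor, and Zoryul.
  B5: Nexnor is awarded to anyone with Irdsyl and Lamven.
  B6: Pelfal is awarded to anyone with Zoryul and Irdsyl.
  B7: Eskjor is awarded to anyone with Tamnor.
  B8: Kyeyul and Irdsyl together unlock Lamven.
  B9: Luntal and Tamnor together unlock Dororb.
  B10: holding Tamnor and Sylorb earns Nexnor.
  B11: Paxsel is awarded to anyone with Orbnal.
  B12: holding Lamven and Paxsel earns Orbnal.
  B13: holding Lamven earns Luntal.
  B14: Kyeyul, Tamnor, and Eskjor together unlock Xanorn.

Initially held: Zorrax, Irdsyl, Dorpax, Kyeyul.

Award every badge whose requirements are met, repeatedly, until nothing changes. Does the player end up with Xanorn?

With Kyeyul and Irdsyl, Lamven is earned (B8).
With Lamven, Luntal is earned (B13).
With Luntal and Kyeyul, Tamnor is earned (B1).
With Tamnor, Eskjor is earned (B7).
With Kyeyul, Tamnor, and Eskjor, Xanorn is earned (B14).

Yes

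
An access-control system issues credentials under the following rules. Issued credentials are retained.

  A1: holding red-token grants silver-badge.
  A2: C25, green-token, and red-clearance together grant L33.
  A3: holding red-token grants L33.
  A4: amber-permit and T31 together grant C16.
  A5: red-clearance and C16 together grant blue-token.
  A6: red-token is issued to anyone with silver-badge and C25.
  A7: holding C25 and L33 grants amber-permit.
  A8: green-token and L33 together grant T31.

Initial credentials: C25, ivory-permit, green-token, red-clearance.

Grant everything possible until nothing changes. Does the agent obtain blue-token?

Yes

Holding C25, green-token, and red-clearance grants L33 (A2).
Holding green-token and L33 grants T31 (A8).
Holding C25 and L33 grants amber-permit (A7).
Holding amber-permit and T31 grants C16 (A4).
Holding red-clearance and C16 grants blue-token (A5).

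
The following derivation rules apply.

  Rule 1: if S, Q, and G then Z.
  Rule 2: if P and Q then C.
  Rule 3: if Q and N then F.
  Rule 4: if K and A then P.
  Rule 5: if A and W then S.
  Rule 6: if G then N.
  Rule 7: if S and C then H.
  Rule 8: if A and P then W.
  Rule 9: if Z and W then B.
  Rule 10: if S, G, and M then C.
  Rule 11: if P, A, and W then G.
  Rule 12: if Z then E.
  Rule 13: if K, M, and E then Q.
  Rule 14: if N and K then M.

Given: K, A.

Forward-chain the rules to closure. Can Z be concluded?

No

Z would need S, Q, and G (Rule 1), but Q is never established.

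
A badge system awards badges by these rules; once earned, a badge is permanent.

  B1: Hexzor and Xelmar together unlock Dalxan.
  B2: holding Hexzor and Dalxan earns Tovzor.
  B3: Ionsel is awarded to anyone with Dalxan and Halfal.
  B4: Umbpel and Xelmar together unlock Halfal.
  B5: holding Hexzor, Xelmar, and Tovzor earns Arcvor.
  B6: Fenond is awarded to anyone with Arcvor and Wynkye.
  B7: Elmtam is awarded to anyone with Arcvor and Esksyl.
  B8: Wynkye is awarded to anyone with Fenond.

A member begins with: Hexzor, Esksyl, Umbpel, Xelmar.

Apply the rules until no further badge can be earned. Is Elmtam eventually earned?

With Hexzor and Xelmar, Dalxan is earned (B1).
With Hexzor and Dalxan, Tovzor is earned (B2).
With Hexzor, Xelmar, and Tovzor, Arcvor is earned (B5).
With Arcvor and Esksyl, Elmtam is earned (B7).

Yes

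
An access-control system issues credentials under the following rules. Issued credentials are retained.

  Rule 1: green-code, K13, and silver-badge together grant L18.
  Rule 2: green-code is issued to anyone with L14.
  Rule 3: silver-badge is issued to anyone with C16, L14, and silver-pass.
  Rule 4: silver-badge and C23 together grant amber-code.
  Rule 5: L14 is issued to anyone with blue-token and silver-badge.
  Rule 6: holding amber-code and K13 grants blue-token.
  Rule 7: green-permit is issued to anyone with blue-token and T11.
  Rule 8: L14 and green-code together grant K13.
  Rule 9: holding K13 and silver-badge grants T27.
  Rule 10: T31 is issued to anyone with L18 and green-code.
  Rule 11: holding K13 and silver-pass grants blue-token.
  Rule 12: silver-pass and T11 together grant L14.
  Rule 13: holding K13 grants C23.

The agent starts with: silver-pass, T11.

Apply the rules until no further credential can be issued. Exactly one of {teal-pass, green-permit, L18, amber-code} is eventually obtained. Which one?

Holding silver-pass and T11 grants L14 (Rule 12).
Holding L14 grants green-code (Rule 2).
Holding L14 and green-code grants K13 (Rule 8).
Holding K13 and silver-pass grants blue-token (Rule 11).
Holding blue-token and T11 grants green-permit (Rule 7).
amber-code would need silver-badge and C23 (Rule 4), but silver-badge is never granted. No rule produces teal-pass, and it is not given. L18 would need green-code, K13, and silver-badge (Rule 1), but silver-badge is never granted.

green-permit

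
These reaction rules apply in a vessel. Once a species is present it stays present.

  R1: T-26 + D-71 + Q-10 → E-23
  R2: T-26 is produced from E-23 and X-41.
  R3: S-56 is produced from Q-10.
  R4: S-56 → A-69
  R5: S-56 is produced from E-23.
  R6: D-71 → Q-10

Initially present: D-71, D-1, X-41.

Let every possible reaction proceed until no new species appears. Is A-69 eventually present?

Yes

D-71 present → Q-10 forms (R6).
Q-10 present → S-56 forms (R3).
S-56 present → A-69 forms (R4).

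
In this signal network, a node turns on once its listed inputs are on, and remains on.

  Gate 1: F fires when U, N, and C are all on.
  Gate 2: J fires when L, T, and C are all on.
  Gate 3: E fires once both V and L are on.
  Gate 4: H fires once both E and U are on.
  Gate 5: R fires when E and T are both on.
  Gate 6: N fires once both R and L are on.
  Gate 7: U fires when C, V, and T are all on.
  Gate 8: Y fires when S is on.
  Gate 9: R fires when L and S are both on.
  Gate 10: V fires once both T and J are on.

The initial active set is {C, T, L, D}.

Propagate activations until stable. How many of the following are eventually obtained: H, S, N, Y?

2

Gate 2: L, T, and C on → J on.
Gate 10: T and J on → V on.
C, V, and T are on, so U fires (Gate 7).
V and L are on, so E fires (Gate 3).
E and T are on, so R fires (Gate 5).
Gate 4: E and U on → H on.
R and L are on, so N fires (Gate 6).
H: reached.
No rule produces S, and it is not given.
N: reached.
Y would need S (Gate 8), but S never turns on.
Reached: H and N — 2 of the 4.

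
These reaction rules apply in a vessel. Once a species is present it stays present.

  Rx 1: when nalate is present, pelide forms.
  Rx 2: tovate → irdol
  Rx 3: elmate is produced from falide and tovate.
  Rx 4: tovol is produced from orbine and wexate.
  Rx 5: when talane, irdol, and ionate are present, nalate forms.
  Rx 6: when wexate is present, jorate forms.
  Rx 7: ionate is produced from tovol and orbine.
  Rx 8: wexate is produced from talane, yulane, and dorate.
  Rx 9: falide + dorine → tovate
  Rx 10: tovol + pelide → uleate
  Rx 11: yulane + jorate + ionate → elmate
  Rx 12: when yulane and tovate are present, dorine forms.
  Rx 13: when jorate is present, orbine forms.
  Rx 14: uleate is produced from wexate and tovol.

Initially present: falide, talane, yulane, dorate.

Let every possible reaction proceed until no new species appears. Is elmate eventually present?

Yes

talane, yulane, and dorate present → wexate forms (Rx 8).
wexate present → jorate forms (Rx 6).
jorate present → orbine forms (Rx 13).
orbine and wexate present → tovol forms (Rx 4).
tovol and orbine present → ionate forms (Rx 7).
yulane, jorate, and ionate present → elmate forms (Rx 11).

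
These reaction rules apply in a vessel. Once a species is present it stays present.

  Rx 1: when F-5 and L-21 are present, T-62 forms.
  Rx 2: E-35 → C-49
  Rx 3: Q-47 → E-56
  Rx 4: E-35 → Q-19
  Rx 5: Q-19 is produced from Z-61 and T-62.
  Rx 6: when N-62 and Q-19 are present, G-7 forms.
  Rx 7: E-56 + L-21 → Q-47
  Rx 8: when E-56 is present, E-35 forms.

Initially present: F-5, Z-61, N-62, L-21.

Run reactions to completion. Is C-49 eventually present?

No

C-49 would need E-35 (Rx 2), but E-35 never forms.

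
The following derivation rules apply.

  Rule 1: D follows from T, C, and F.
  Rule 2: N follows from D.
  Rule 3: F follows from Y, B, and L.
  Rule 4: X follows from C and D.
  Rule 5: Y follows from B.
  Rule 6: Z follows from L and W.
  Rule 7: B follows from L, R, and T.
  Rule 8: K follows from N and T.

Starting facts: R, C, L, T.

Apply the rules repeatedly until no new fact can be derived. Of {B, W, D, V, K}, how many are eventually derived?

3

L, R, and T hold, so B follows (Rule 7).
From B, Rule 5 gives Y.
From Y, B, and L, Rule 3 gives F.
T, C, and F hold, so D follows (Rule 1).
From D, Rule 2 gives N.
From N and T, Rule 8 gives K.
B: reached.
No rule produces W, and it is not given.
D: reached.
No rule produces V, and it is not given.
K: reached.
Reached: B, D, and K — 3 of the 5.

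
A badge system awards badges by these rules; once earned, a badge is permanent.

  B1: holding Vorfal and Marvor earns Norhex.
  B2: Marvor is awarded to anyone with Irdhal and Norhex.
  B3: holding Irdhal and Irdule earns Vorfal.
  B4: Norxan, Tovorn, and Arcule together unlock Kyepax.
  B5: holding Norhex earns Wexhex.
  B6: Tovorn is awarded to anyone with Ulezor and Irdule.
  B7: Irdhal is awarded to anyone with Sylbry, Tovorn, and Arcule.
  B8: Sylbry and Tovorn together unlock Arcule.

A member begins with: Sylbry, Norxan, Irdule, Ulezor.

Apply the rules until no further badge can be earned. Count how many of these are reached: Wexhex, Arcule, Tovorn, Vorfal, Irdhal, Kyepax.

With Ulezor and Irdule, Tovorn is earned (B6).
With Sylbry and Tovorn, Arcule is earned (B8).
With Norxan, Tovorn, and Arcule, Kyepax is earned (B4).
With Sylbry, Tovorn, and Arcule, Irdhal is earned (B7).
With Irdhal and Irdule, Vorfal is earned (B3).
Wexhex would need Norhex (B5), but Norhex is never earned.
Arcule: reached.
Tovorn: reached.
Vorfal: reached.
Irdhal: reached.
Kyepax: reached.
Reached: Arcule, Tovorn, Vorfal, Irdhal, and Kyepax — 5 of the 6.

5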